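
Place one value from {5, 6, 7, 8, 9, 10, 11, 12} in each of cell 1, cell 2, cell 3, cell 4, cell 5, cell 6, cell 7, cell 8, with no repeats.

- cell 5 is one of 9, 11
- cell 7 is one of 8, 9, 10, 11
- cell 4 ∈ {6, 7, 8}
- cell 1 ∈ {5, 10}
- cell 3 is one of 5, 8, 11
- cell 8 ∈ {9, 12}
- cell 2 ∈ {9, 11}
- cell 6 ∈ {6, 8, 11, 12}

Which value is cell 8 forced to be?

Among the 8 variables, 7 fits only cell 4 (and all 8 values in {5, 6, 7, 8, 9, 10, 11, 12} must be used), so cell 4 = 7.
The 7 still-open variables together cover exactly {5, 6, 8, 9, 10, 11, 12} — 7 values for 7 variables — and 6 appears only in cell 6's list, so cell 6 = 6.
The 6 still-open variables draw from only 6 values {5, 8, 9, 10, 11, 12}, so each is used; only cell 8 can be 12, hence cell 8 = 12.

12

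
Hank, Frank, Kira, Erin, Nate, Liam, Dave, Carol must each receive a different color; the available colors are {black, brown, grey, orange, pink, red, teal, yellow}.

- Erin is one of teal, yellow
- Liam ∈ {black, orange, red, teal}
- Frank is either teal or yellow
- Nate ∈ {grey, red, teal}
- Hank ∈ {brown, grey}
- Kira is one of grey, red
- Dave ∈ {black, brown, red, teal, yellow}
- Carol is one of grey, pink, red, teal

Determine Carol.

Among the 8 variables, orange fits only Liam (and all 8 values in {black, brown, grey, orange, pink, red, teal, yellow} must be used), so Liam = orange.
Among the 7 still-open variables, black fits only Dave (and all 7 values in {black, brown, grey, pink, red, teal, yellow} must be used), so Dave = black.
The 6 still-open variables together cover exactly {brown, grey, pink, red, teal, yellow} — 6 values for 6 variables — and brown appears only in Hank's list, so Hank = brown.
The 5 still-open variables together cover exactly {grey, pink, red, teal, yellow} — 5 values for 5 variables — and pink appears only in Carol's list, so Carol = pink.

pink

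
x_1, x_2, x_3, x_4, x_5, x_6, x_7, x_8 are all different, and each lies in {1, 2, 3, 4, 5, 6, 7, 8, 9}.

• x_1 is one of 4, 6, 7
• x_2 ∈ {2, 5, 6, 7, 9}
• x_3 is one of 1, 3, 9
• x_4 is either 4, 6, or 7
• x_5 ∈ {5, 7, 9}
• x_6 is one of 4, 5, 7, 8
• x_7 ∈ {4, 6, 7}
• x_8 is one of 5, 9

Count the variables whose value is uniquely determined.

x_1, x_4, x_7 share exactly the 3 values {4, 6, 7}; by pigeonhole those values go to them, so strike 4, 6, 7 from x_2, x_5, x_6.
x_5 and x_8 share exactly the 2 values {5, 9}; by pigeonhole those values go to them, so strike 5, 9 from x_2, x_3, x_6.
x_2 has just one choice, so x_2 = 2.
x_6's domain is down to {8}, so x_6 = 8.
Determined: x_2=2, x_6=8. The other variables each still have more than one consistent value. That makes 2.

2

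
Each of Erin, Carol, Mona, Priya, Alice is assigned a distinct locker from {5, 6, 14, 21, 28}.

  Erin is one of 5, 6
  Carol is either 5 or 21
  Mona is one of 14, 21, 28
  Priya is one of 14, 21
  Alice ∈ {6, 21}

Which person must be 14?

The 5 variables together cover exactly {5, 6, 14, 21, 28} — 5 values for 5 variables — and 28 appears only in Mona's list, so Mona = 28.
The 4 still-open variables together cover exactly {5, 6, 14, 21} — 4 values for 4 variables — and 14 appears only in Priya's list, so Priya = 14.

Priya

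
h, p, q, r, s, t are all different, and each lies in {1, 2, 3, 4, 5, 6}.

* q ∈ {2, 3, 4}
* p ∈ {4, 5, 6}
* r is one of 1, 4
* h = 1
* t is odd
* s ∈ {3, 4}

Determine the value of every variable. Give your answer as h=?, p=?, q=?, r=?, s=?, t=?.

h's domain is down to {1}, so h = 1. So r, t can't be 1.
That leaves r = 4. Eliminate 4 elsewhere: p, q, s.
s must be 3 (only option left). Eliminate 3 elsewhere: q, t.
t's domain is down to {5}, so t = 5. So p can't be 5.
p must be 6 (only option left).
q has just one choice, so q = 2.

h=1, p=6, q=2, r=4, s=3, t=5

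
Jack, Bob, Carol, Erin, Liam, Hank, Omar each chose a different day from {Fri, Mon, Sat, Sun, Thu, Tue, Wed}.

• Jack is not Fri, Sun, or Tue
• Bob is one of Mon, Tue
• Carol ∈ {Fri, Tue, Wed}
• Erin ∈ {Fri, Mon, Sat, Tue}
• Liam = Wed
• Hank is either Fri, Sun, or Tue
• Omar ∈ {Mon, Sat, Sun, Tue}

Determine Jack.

Liam must be Wed (only option left). Remove Wed from Jack, Carol.
The 6 still-open variables draw from only 6 values {Fri, Mon, Sat, Sun, Thu, Tue}, so each is used; only Jack can be Thu, hence Jack = Thu.

Thu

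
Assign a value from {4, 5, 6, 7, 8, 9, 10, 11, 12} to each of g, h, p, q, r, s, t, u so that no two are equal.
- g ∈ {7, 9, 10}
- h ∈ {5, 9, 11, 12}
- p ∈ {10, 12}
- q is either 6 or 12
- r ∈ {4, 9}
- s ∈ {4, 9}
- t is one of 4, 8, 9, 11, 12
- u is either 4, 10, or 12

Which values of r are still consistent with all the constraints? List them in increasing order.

4, 9

The 2 variables r and s are confined to {4, 9}, which locks those values in; drop them from g, h, t, u.
p and u between them cover only {10, 12} — a naked pair. Remove those values from g, h, q, t.
That leaves g = 7.
q has just one choice, so q = 6.
No further eliminations apply; r can still be any of 4, 9.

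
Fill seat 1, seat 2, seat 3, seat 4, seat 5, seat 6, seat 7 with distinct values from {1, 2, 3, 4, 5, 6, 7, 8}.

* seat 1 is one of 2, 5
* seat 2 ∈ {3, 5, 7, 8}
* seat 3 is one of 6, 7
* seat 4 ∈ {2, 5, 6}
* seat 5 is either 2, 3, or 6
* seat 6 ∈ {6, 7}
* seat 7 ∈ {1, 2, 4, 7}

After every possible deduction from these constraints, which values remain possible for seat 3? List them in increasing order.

6, 7

seat 3 and seat 6 share exactly the 2 values {6, 7}; by pigeonhole those values go to them, so strike 6, 7 from seat 2, seat 4, seat 5, seat 7.
seat 1 and seat 4 between them cover only {2, 5} — a naked pair. Remove those values from seat 2, seat 5, seat 7.
seat 5 has just one choice, so seat 5 = 3. Strike 3 from seat 2.
seat 2's domain is down to {8}, so seat 2 = 8.
No further eliminations apply; seat 3 can still be any of 6, 7.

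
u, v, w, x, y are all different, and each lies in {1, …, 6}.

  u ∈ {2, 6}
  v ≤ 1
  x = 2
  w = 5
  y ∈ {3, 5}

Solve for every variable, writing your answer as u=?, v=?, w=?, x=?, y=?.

u=6, v=1, w=5, x=2, y=3

v's domain is down to {1}, so v = 1.
w's domain is down to {5}, so w = 5. So y can't be 5.
That leaves x = 2. Eliminate 2 elsewhere: u.
y must be 3 (only option left).
That leaves u = 6.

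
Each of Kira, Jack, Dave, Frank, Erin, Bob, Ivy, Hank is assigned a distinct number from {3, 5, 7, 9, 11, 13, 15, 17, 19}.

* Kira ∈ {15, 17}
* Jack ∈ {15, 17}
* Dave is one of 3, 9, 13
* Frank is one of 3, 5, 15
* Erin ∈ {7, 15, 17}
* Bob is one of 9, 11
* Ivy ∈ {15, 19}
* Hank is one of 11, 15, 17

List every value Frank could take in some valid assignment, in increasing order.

Kira and Jack share exactly the 2 values {15, 17}; by pigeonhole those values go to them, so strike 15, 17 from Frank, Erin, Ivy, Hank.
Erin has just one choice, so Erin = 7.
Ivy's domain is down to {19}, so Ivy = 19.
Hank's domain is down to {11}, so Hank = 11. Strike 11 from Bob.
Bob has just one choice, so Bob = 9. Strike 9 from Dave.
No further eliminations apply; Frank can still be any of 3, 5.

3, 5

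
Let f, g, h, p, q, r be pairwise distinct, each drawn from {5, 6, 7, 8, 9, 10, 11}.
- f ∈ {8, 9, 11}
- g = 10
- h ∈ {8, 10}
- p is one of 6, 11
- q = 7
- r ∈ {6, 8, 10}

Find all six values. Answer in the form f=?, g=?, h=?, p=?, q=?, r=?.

f=9, g=10, h=8, p=11, q=7, r=6

g has just one choice, so g = 10. Eliminate 10 elsewhere: h, r.
That leaves h = 8. Eliminate 8 elsewhere: f, r.
q's domain is down to {7}, so q = 7.
r must be 6 (only option left). Remove 6 from p.
p's domain is down to {11}, so p = 11. Strike 11 from f.
f must be 9 (only option left).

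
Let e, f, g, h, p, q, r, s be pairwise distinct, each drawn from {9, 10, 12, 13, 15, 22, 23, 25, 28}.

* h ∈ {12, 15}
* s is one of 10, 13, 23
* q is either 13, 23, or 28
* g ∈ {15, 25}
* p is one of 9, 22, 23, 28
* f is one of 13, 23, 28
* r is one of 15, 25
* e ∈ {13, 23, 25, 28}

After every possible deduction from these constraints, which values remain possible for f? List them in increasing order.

g and r between them cover only {15, 25} — a naked pair. Remove those values from e, h.
h's domain is down to {12}, so h = 12.
The 3 variables e, f, q are confined to {13, 23, 28}, which locks those values in; drop them from p, s.
That leaves s = 10.
No further eliminations apply; f can still be any of 13, 23, 28.

13, 23, 28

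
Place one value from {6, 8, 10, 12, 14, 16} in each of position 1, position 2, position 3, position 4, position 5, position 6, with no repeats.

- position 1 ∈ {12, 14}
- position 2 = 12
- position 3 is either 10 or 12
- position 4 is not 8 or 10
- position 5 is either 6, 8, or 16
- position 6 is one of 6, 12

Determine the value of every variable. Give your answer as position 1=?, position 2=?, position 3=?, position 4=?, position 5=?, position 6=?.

position 1=14, position 2=12, position 3=10, position 4=16, position 5=8, position 6=6

position 2's domain is down to {12}, so position 2 = 12. Eliminate 12 elsewhere: position 1, position 3, position 4, position 6.
position 3's domain is down to {10}, so position 3 = 10.
position 6's domain is down to {6}, so position 6 = 6. Strike 6 from position 4, position 5.
position 1 has just one choice, so position 1 = 14. Eliminate 14 elsewhere: position 4.
position 4's domain is down to {16}, so position 4 = 16. So position 5 can't be 16.
position 5 must be 8 (only option left).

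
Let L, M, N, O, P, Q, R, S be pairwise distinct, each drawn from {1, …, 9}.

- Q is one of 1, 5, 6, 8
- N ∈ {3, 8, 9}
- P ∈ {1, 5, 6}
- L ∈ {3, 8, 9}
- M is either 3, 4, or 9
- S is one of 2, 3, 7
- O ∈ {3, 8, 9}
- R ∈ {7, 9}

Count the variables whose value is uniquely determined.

3

L, N, O share exactly the 3 values {3, 8, 9}; by pigeonhole those values go to them, so strike 3, 8, 9 from M, Q, R, S.
M must be 4 (only option left).
R must be 7 (only option left). So S can't be 7.
S's domain is down to {2}, so S = 2.
Determined: M=4, R=7, S=2. The other variables each still have more than one consistent value. That makes 3.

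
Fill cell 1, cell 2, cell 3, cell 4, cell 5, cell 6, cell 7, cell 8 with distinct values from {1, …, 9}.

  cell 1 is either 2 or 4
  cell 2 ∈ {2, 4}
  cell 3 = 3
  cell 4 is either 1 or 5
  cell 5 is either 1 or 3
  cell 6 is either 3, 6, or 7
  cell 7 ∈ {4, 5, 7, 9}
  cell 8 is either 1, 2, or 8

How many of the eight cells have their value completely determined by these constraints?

cell 3's domain is down to {3}, so cell 3 = 3. So cell 5, cell 6 can't be 3.
cell 5's domain is down to {1}, so cell 5 = 1. Eliminate 1 elsewhere: cell 4, cell 8.
cell 4 must be 5 (only option left). Eliminate 5 elsewhere: cell 7.
cell 1 and cell 2 between them cover only {2, 4} — a naked pair. Remove those values from cell 7, cell 8.
cell 8's domain is down to {8}, so cell 8 = 8.
Determined: cell 3=3, cell 4=5, cell 5=1, cell 8=8. The other cells each still have more than one consistent value. That makes 4.

4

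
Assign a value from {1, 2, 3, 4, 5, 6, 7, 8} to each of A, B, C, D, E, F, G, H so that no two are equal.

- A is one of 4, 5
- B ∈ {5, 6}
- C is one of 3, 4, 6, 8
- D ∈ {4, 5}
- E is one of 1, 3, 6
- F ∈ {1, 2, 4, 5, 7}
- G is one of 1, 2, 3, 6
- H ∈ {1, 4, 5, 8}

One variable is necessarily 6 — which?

B

Among the 8 variables, 7 fits only F (and all 8 values in {1, 2, 3, 4, 5, 6, 7, 8} must be used), so F = 7.
Among the 7 still-open variables, 2 fits only G (and all 7 values in {1, 2, 3, 4, 5, 6, 8} must be used), so G = 2.
A and D share exactly the 2 values {4, 5}; by pigeonhole those values go to them, so strike 4, 5 from B, C, H.
So 6 goes to B.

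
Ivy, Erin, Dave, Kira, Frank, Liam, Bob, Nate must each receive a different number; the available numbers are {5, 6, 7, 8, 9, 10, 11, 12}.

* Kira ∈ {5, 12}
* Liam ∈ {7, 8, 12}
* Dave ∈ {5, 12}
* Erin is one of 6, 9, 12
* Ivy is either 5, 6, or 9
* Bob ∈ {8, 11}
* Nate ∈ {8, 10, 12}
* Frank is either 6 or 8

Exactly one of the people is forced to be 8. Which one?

Frank

The 8 variables draw from only 8 values {5, 6, 7, 8, 9, 10, 11, 12}, so each is used; only Liam can be 7, hence Liam = 7.
Among the 7 still-open variables, 10 fits only Nate (and all 7 values in {5, 6, 8, 9, 10, 11, 12} must be used), so Nate = 10.
Among the 6 still-open variables, 11 fits only Bob (and all 6 values in {5, 6, 8, 9, 11, 12} must be used), so Bob = 11.
The 5 still-open variables together cover exactly {5, 6, 8, 9, 12} — 5 values for 5 variables — and 8 appears only in Frank's list, so Frank = 8.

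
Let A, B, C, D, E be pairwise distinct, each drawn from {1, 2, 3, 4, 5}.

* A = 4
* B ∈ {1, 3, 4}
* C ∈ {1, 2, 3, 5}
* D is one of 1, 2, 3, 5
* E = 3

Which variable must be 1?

A has just one choice, so A = 4. Eliminate 4 elsewhere: B.
E must be 3 (only option left). Eliminate 3 elsewhere: B, C, D.
So 1 goes to B.

B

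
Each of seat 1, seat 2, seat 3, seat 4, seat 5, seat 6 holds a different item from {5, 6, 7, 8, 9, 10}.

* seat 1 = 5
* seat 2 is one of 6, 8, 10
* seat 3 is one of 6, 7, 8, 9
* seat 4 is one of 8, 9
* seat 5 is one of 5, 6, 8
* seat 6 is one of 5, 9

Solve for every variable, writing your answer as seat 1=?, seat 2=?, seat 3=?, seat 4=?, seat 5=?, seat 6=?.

seat 1 has just one choice, so seat 1 = 5. Eliminate 5 elsewhere: seat 5, seat 6.
seat 6 must be 9 (only option left). So seat 3, seat 4 can't be 9.
That leaves seat 4 = 8. Strike 8 from seat 2, seat 3, seat 5.
That leaves seat 5 = 6. Remove 6 from seat 2, seat 3.
seat 2's domain is down to {10}, so seat 2 = 10.
seat 3's domain is down to {7}, so seat 3 = 7.

seat 1=5, seat 2=10, seat 3=7, seat 4=8, seat 5=6, seat 6=9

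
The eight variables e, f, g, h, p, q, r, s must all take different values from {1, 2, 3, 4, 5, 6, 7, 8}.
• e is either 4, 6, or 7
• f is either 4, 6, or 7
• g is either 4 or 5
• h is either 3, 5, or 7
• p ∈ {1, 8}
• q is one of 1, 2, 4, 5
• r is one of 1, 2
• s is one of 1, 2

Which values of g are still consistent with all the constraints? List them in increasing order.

The 8 variables together cover exactly {1, 2, 3, 4, 5, 6, 7, 8} — 8 values for 8 variables — and 3 appears only in h's list, so h = 3.
Among the 7 still-open variables, 8 fits only p (and all 7 values in {1, 2, 4, 5, 6, 7, 8} must be used), so p = 8.
r and s between them cover only {1, 2} — a naked pair. Remove those values from q.
g and q share exactly the 2 values {4, 5}; by pigeonhole those values go to them, so strike 4, 5 from e, f.
No further eliminations apply; g can still be any of 4, 5.

4, 5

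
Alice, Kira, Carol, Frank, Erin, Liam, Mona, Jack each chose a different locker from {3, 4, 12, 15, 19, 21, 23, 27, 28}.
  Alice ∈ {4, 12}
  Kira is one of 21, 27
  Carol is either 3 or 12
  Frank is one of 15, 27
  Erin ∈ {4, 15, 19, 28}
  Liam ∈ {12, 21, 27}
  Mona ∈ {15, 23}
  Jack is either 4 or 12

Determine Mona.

23

Alice and Jack share exactly the 2 values {4, 12}; by pigeonhole those values go to them, so strike 4, 12 from Carol, Erin, Liam.
Carol's domain is down to {3}, so Carol = 3.
Kira and Liam share exactly the 2 values {21, 27}; by pigeonhole those values go to them, so strike 21, 27 from Frank.
Frank's domain is down to {15}, so Frank = 15. Remove 15 from Erin, Mona.
So Mona = 23.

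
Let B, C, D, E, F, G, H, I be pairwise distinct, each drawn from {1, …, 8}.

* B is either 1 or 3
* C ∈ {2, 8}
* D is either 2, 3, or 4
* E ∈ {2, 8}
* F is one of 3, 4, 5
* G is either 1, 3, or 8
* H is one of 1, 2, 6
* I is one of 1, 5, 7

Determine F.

The 8 variables together cover exactly {1, 2, 3, 4, 5, 6, 7, 8} — 8 values for 8 variables — and 6 appears only in H's list, so H = 6.
Among the 7 still-open variables, 7 fits only I (and all 7 values in {1, 2, 3, 4, 5, 7, 8} must be used), so I = 7.
The 6 still-open variables together cover exactly {1, 2, 3, 4, 5, 8} — 6 values for 6 variables — and 5 appears only in F's list, so F = 5.

5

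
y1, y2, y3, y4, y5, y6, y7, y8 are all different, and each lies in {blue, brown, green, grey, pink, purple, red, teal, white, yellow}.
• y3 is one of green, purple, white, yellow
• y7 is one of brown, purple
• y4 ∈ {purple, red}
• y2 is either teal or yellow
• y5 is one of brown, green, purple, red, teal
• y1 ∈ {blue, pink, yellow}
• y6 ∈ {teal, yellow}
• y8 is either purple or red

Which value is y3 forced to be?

y2 and y6 share exactly the 2 values {teal, yellow}; by pigeonhole those values go to them, so strike teal, yellow from y1, y3, y5.
y4 and y8 share exactly the 2 values {purple, red}; by pigeonhole those values go to them, so strike purple, red from y3, y5, y7.
y7 has just one choice, so y7 = brown. Remove brown from y5.
y5 must be green (only option left). Remove green from y3.
So y3 = white.

white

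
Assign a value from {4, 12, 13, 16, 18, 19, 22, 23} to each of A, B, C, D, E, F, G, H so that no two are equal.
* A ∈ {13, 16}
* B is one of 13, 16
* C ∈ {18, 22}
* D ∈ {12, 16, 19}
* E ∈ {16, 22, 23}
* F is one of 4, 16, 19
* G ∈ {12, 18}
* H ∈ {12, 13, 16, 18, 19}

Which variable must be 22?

Among the 8 variables, 4 fits only F (and all 8 values in {4, 12, 13, 16, 18, 19, 22, 23} must be used), so F = 4.
The 7 still-open variables together cover exactly {12, 13, 16, 18, 19, 22, 23} — 7 values for 7 variables — and 23 appears only in E's list, so E = 23.
The 6 still-open variables together cover exactly {12, 13, 16, 18, 19, 22} — 6 values for 6 variables — and 22 appears only in C's list, so C = 22.

C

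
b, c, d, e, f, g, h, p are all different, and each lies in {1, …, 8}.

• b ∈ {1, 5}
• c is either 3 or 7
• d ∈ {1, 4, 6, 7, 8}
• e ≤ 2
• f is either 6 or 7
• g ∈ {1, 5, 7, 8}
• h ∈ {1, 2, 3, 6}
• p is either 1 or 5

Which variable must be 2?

e

The 8 variables together cover exactly {1, 2, 3, 4, 5, 6, 7, 8} — 8 values for 8 variables — and 4 appears only in d's list, so d = 4.
Among the 7 still-open variables, 8 fits only g (and all 7 values in {1, 2, 3, 5, 6, 7, 8} must be used), so g = 8.
b and p share exactly the 2 values {1, 5}; by pigeonhole those values go to them, so strike 1, 5 from e, h.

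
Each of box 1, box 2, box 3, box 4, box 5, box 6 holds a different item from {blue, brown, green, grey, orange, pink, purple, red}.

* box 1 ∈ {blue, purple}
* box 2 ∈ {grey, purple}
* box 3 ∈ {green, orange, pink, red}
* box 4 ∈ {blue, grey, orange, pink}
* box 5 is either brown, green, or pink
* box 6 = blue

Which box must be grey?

box 6 has just one choice, so box 6 = blue. Eliminate blue elsewhere: box 1, box 4.
box 1 must be purple (only option left). So box 2 can't be purple.
So grey goes to box 2.

box 2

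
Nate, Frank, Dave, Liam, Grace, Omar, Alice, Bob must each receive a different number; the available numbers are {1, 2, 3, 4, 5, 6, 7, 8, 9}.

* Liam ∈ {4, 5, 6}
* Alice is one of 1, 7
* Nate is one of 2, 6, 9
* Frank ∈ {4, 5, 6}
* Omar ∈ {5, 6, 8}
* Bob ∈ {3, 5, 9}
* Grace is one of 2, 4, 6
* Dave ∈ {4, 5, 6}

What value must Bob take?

Frank, Dave, Liam share exactly the 3 values {4, 5, 6}; by pigeonhole those values go to them, so strike 4, 5, 6 from Nate, Grace, Omar, Bob.
That leaves Grace = 2. Remove 2 from Nate.
Omar has just one choice, so Omar = 8.
Nate must be 9 (only option left). So Bob can't be 9.
So Bob = 3.

3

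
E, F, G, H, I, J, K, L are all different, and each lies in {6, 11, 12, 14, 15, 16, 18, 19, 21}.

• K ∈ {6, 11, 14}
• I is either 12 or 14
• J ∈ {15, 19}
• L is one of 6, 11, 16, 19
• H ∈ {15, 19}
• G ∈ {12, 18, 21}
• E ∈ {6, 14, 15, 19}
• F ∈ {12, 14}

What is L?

The 2 variables F and I are confined to {12, 14}, which locks those values in; drop them from E, G, K.
H and J between them cover only {15, 19} — a naked pair. Remove those values from E, L.
E has just one choice, so E = 6. Remove 6 from K, L.
K has just one choice, so K = 11. So L can't be 11.
So L = 16.

16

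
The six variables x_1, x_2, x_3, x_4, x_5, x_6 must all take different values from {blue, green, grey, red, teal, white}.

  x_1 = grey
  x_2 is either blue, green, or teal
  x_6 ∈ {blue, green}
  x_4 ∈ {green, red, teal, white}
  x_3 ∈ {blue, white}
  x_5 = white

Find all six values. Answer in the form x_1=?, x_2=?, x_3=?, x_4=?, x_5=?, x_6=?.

x_1=grey, x_2=teal, x_3=blue, x_4=red, x_5=white, x_6=green

x_1 has just one choice, so x_1 = grey.
x_5 must be white (only option left). Eliminate white elsewhere: x_3, x_4.
x_3 has just one choice, so x_3 = blue. Strike blue from x_2, x_6.
x_6 has just one choice, so x_6 = green. So x_2, x_4 can't be green.
That leaves x_2 = teal. So x_4 can't be teal.
x_4's domain is down to {red}, so x_4 = red.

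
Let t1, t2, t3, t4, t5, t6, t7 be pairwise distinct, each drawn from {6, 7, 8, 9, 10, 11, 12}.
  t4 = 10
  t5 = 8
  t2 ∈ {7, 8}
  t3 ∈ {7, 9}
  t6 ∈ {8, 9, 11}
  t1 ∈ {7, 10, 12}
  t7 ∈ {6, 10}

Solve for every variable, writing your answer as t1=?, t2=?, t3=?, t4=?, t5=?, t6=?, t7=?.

t4's domain is down to {10}, so t4 = 10. Remove 10 from t1, t7.
t5's domain is down to {8}, so t5 = 8. So t2, t6 can't be 8.
t7 must be 6 (only option left).
t2 has just one choice, so t2 = 7. Remove 7 from t1, t3.
t3's domain is down to {9}, so t3 = 9. Strike 9 from t6.
t6 must be 11 (only option left).
t1's domain is down to {12}, so t1 = 12.

t1=12, t2=7, t3=9, t4=10, t5=8, t6=11, t7=6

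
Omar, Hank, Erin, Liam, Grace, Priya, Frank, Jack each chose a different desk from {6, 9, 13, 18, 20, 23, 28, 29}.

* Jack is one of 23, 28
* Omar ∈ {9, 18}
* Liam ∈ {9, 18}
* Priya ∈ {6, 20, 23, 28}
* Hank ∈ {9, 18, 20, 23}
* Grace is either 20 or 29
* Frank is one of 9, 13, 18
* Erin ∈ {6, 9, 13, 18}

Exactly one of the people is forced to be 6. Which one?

Erin

The 8 variables draw from only 8 values {6, 9, 13, 18, 20, 23, 28, 29}, so each is used; only Grace can be 29, hence Grace = 29.
The 2 variables Omar and Liam are confined to {9, 18}, which locks those values in; drop them from Hank, Erin, Frank.
Frank's domain is down to {13}, so Frank = 13. So Erin can't be 13.
So 6 goes to Erin.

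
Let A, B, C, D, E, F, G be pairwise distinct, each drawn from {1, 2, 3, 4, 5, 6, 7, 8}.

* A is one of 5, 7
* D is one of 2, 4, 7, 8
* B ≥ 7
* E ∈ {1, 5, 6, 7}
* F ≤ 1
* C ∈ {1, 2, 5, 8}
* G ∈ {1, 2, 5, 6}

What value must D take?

4

F's domain is down to {1}, so F = 1. Eliminate 1 elsewhere: C, E, G.
The 6 still-open variables draw from only 6 values {2, 4, 5, 6, 7, 8}, so each is used; only D can be 4, hence D = 4.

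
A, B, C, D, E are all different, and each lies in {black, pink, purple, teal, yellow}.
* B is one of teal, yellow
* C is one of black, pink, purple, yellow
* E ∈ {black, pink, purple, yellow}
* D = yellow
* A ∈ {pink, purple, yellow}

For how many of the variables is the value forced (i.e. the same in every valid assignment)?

2

D has just one choice, so D = yellow. Eliminate yellow elsewhere: A, B, C, E.
B must be teal (only option left).
Determined: B=teal, D=yellow. The other variables each still have more than one consistent value. That makes 2.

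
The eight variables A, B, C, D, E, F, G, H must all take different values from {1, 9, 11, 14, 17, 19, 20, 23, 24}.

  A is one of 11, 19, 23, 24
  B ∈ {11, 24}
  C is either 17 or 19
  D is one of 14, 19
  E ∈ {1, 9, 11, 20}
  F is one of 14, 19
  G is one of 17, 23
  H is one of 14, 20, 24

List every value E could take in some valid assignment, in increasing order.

D and F share exactly the 2 values {14, 19}; by pigeonhole those values go to them, so strike 14, 19 from A, C, H.
That leaves C = 17. Strike 17 from G.
G's domain is down to {23}, so G = 23. Remove 23 from A.
A and B between them cover only {11, 24} — a naked pair. Remove those values from E, H.
H's domain is down to {20}, so H = 20. Eliminate 20 elsewhere: E.
No further eliminations apply; E can still be any of 1, 9.

1, 9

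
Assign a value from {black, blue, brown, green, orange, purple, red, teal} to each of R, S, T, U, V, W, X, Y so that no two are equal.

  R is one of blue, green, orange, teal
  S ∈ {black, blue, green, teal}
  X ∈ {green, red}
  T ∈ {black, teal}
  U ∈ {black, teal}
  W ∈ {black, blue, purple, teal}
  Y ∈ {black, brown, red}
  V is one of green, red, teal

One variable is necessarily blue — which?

S

The 8 variables draw from only 8 values {black, blue, brown, green, orange, purple, red, teal}, so each is used; only Y can be brown, hence Y = brown.
The 7 still-open variables together cover exactly {black, blue, green, orange, purple, red, teal} — 7 values for 7 variables — and orange appears only in R's list, so R = orange.
Among the 6 still-open variables, purple fits only W (and all 6 values in {black, blue, green, purple, red, teal} must be used), so W = purple.
The 5 still-open variables together cover exactly {black, blue, green, red, teal} — 5 values for 5 variables — and blue appears only in S's list, so S = blue.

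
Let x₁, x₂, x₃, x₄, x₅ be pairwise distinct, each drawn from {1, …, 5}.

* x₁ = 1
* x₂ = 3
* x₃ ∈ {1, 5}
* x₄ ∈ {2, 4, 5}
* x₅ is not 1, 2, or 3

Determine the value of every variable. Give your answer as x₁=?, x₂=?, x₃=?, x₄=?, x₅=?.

x₁=1, x₂=3, x₃=5, x₄=2, x₅=4

x₁ has just one choice, so x₁ = 1. Eliminate 1 elsewhere: x₃.
x₂ must be 3 (only option left).
x₃ must be 5 (only option left). Eliminate 5 elsewhere: x₄, x₅.
x₅ has just one choice, so x₅ = 4. So x₄ can't be 4.
That leaves x₄ = 2.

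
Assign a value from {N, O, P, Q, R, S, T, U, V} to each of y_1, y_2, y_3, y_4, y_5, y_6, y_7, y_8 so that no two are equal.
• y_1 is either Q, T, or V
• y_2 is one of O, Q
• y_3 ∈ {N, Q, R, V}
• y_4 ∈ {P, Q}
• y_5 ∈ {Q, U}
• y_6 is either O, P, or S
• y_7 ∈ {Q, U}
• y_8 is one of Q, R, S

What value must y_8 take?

R

The 2 variables y_5 and y_7 are confined to {Q, U}, which locks those values in; drop them from y_1, y_2, y_3, y_4, y_8.
That leaves y_2 = O. Strike O from y_6.
That leaves y_4 = P. Strike P from y_6.
y_6's domain is down to {S}, so y_6 = S. Remove S from y_8.
So y_8 = R.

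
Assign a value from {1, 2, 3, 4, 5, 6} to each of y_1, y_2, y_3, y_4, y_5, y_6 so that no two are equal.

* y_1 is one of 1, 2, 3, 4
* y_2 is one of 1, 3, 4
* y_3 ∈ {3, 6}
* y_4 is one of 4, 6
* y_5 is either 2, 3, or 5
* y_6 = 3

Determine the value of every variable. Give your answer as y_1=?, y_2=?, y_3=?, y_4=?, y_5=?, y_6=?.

y_6 has just one choice, so y_6 = 3. Eliminate 3 elsewhere: y_1, y_2, y_3, y_5.
y_3 has just one choice, so y_3 = 6. Strike 6 from y_4.
y_4 must be 4 (only option left). Eliminate 4 elsewhere: y_1, y_2.
That leaves y_2 = 1. Remove 1 from y_1.
y_1's domain is down to {2}, so y_1 = 2. Remove 2 from y_5.
y_5 must be 5 (only option left).

y_1=2, y_2=1, y_3=6, y_4=4, y_5=5, y_6=3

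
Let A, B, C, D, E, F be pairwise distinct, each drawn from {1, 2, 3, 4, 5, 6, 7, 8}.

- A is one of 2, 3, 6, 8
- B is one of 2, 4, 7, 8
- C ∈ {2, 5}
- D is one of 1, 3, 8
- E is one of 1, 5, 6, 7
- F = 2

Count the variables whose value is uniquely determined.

2

F has just one choice, so F = 2. So A, B, C can't be 2.
That leaves C = 5. Strike 5 from E.
Determined: C=5, F=2. The other variables each still have more than one consistent value. That makes 2.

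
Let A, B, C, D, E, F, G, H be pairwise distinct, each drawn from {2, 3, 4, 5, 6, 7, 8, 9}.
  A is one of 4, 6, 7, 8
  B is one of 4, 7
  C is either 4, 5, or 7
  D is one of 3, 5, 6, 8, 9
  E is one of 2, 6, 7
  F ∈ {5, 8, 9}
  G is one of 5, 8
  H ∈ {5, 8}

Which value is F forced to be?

The 8 variables draw from only 8 values {2, 3, 4, 5, 6, 7, 8, 9}, so each is used; only E can be 2, hence E = 2.
Among the 7 still-open variables, 3 fits only D (and all 7 values in {3, 4, 5, 6, 7, 8, 9} must be used), so D = 3.
The 6 still-open variables together cover exactly {4, 5, 6, 7, 8, 9} — 6 values for 6 variables — and 6 appears only in A's list, so A = 6.
Among the 5 still-open variables, 9 fits only F (and all 5 values in {4, 5, 7, 8, 9} must be used), so F = 9.

9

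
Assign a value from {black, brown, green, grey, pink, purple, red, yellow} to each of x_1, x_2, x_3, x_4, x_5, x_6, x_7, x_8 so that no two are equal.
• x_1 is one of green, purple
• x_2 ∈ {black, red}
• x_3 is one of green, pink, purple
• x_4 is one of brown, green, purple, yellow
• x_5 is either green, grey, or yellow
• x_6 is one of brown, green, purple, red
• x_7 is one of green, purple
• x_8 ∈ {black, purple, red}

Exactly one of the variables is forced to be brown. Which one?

x_6

Among the 8 variables, grey fits only x_5 (and all 8 values in {black, brown, green, grey, pink, purple, red, yellow} must be used), so x_5 = grey.
The 7 still-open variables together cover exactly {black, brown, green, pink, purple, red, yellow} — 7 values for 7 variables — and pink appears only in x_3's list, so x_3 = pink.
The 6 still-open variables draw from only 6 values {black, brown, green, purple, red, yellow}, so each is used; only x_4 can be yellow, hence x_4 = yellow.
The 5 still-open variables together cover exactly {black, brown, green, purple, red} — 5 values for 5 variables — and brown appears only in x_6's list, so x_6 = brown.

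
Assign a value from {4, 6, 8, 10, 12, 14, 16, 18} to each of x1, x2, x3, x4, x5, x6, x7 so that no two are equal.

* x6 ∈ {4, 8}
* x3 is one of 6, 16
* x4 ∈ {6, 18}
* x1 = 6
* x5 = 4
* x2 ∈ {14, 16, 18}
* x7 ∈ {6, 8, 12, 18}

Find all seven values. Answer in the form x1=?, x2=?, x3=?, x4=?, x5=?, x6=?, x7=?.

x1's domain is down to {6}, so x1 = 6. Eliminate 6 elsewhere: x3, x4, x7.
That leaves x3 = 16. Eliminate 16 elsewhere: x2.
x4 has just one choice, so x4 = 18. So x2, x7 can't be 18.
x5 must be 4 (only option left). Remove 4 from x6.
x6 has just one choice, so x6 = 8. Strike 8 from x7.
x7's domain is down to {12}, so x7 = 12.
x2's domain is down to {14}, so x2 = 14.

x1=6, x2=14, x3=16, x4=18, x5=4, x6=8, x7=12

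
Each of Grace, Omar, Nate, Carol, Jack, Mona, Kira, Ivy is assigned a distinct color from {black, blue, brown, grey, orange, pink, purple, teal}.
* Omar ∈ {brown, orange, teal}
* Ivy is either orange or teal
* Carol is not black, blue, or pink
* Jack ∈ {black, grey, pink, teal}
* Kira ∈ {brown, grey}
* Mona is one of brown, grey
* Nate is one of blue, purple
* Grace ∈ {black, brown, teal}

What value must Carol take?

purple

The 8 variables draw from only 8 values {black, blue, brown, grey, orange, pink, purple, teal}, so each is used; only Nate can be blue, hence Nate = blue.
The 7 still-open variables draw from only 7 values {black, brown, grey, orange, pink, purple, teal}, so each is used; only Jack can be pink, hence Jack = pink.
Among the 6 still-open variables, black fits only Grace (and all 6 values in {black, brown, grey, orange, purple, teal} must be used), so Grace = black.
The 5 still-open variables together cover exactly {brown, grey, orange, purple, teal} — 5 values for 5 variables — and purple appears only in Carol's list, so Carol = purple.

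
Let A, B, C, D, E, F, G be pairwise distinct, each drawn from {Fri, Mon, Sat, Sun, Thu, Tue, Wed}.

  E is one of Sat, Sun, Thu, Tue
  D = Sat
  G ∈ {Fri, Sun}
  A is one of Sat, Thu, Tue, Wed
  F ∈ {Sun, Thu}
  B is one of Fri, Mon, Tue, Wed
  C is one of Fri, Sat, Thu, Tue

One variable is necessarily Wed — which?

A

D's domain is down to {Sat}, so D = Sat. Strike Sat from A, C, E.
The 6 still-open variables draw from only 6 values {Fri, Mon, Sun, Thu, Tue, Wed}, so each is used; only B can be Mon, hence B = Mon.
Among the 5 still-open variables, Wed fits only A (and all 5 values in {Fri, Sun, Thu, Tue, Wed} must be used), so A = Wed.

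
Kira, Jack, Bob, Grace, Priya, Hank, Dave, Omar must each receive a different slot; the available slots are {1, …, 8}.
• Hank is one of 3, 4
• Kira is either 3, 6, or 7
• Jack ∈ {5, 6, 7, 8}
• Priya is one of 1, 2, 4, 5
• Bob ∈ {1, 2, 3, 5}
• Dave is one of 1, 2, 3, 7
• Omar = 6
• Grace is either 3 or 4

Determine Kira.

Omar's domain is down to {6}, so Omar = 6. Remove 6 from Kira, Jack.
The 7 still-open variables together cover exactly {1, 2, 3, 4, 5, 7, 8} — 7 values for 7 variables — and 8 appears only in Jack's list, so Jack = 8.
Grace and Hank share exactly the 2 values {3, 4}; by pigeonhole those values go to them, so strike 3, 4 from Kira, Bob, Priya, Dave.
So Kira = 7.

7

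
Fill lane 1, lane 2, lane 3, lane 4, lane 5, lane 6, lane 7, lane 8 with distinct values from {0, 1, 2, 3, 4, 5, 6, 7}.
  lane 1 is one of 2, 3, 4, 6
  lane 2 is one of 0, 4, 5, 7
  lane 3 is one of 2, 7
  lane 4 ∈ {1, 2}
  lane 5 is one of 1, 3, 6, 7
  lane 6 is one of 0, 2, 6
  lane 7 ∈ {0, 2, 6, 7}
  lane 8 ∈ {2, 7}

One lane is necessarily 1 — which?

The 8 variables together cover exactly {0, 1, 2, 3, 4, 5, 6, 7} — 8 values for 8 variables — and 5 appears only in lane 2's list, so lane 2 = 5.
Among the 7 still-open variables, 4 fits only lane 1 (and all 7 values in {0, 1, 2, 3, 4, 6, 7} must be used), so lane 1 = 4.
The 6 still-open variables draw from only 6 values {0, 1, 2, 3, 6, 7}, so each is used; only lane 5 can be 3, hence lane 5 = 3.
Among the 5 still-open variables, 1 fits only lane 4 (and all 5 values in {0, 1, 2, 6, 7} must be used), so lane 4 = 1.

lane 4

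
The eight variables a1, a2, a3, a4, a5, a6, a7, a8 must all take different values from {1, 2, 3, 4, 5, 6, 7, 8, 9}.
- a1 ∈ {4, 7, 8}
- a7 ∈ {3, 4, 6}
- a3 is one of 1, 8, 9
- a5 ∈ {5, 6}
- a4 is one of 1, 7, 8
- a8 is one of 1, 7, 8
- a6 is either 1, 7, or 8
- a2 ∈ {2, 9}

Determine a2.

The 3 variables a4, a6, a8 are confined to {1, 7, 8}, which locks those values in; drop them from a1, a3.
a1 has just one choice, so a1 = 4. So a7 can't be 4.
a3's domain is down to {9}, so a3 = 9. So a2 can't be 9.
So a2 = 2.

2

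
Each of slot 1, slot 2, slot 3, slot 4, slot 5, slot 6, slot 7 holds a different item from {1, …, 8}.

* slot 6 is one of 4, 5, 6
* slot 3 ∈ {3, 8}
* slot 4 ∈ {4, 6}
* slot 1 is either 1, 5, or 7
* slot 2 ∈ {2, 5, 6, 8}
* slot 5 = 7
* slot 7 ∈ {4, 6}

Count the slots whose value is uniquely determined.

3

slot 5's domain is down to {7}, so slot 5 = 7. Strike 7 from slot 1.
slot 4 and slot 7 between them cover only {4, 6} — a naked pair. Remove those values from slot 2, slot 6.
slot 6 has just one choice, so slot 6 = 5. Remove 5 from slot 1, slot 2.
slot 1 must be 1 (only option left).
Determined: slot 1=1, slot 5=7, slot 6=5. The other slots each still have more than one consistent value. That makes 3.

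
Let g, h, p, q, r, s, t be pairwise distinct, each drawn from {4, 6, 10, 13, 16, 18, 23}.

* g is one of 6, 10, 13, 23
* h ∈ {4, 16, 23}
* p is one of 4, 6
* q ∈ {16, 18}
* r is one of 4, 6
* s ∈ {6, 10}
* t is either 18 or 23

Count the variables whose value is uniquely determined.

2

The 7 variables draw from only 7 values {4, 6, 10, 13, 16, 18, 23}, so each is used; only g can be 13, hence g = 13.
The 6 still-open variables draw from only 6 values {4, 6, 10, 16, 18, 23}, so each is used; only s can be 10, hence s = 10.
The 2 variables p and r are confined to {4, 6}, which locks those values in; drop them from h.
Determined: g=13, s=10. The other variables each still have more than one consistent value. That makes 2.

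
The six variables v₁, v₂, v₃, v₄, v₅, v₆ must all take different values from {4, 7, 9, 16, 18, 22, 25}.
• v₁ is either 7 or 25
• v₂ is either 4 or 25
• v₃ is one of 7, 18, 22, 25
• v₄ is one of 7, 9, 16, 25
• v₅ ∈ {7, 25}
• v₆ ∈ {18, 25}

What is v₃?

22

The 2 variables v₁ and v₅ are confined to {7, 25}, which locks those values in; drop them from v₂, v₃, v₄, v₆.
That leaves v₂ = 4.
v₆'s domain is down to {18}, so v₆ = 18. Remove 18 from v₃.
So v₃ = 22.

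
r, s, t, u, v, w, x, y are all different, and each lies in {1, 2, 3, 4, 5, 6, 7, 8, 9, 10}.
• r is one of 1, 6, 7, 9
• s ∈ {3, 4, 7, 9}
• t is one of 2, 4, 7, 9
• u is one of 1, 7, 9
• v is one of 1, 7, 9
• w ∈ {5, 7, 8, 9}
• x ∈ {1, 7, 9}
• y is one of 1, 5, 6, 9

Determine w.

8

u, v, x between them cover only {1, 7, 9} — a naked triple. Remove those values from r, s, t, w, y.
r's domain is down to {6}, so r = 6. Strike 6 from y.
y must be 5 (only option left). Eliminate 5 elsewhere: w.
So w = 8.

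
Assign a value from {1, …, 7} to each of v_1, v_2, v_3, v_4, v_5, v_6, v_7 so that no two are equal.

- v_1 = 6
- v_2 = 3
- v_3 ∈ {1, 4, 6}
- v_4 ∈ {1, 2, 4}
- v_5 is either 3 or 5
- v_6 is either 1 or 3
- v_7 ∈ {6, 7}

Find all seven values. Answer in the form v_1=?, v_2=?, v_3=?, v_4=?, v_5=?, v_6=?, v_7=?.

v_1=6, v_2=3, v_3=4, v_4=2, v_5=5, v_6=1, v_7=7

v_1 has just one choice, so v_1 = 6. So v_3, v_7 can't be 6.
v_2 must be 3 (only option left). Strike 3 from v_5, v_6.
That leaves v_5 = 5.
v_6's domain is down to {1}, so v_6 = 1. So v_3, v_4 can't be 1.
v_7 must be 7 (only option left).
v_3's domain is down to {4}, so v_3 = 4. So v_4 can't be 4.
That leaves v_4 = 2.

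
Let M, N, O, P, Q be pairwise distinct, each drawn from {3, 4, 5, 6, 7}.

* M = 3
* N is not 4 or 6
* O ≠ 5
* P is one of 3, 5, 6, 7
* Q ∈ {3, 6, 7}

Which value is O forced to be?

M must be 3 (only option left). Remove 3 from N, O, P, Q.
The 4 still-open variables draw from only 4 values {4, 5, 6, 7}, so each is used; only O can be 4, hence O = 4.

4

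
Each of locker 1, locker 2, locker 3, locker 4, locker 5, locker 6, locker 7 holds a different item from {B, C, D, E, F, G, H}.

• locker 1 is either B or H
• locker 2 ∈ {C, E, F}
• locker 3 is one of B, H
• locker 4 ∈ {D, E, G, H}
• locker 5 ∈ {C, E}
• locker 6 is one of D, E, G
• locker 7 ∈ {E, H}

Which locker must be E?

Among the 7 variables, F fits only locker 2 (and all 7 values in {B, C, D, E, F, G, H} must be used), so locker 2 = F.
Among the 6 still-open variables, C fits only locker 5 (and all 6 values in {B, C, D, E, G, H} must be used), so locker 5 = C.
locker 1 and locker 3 between them cover only {B, H} — a naked pair. Remove those values from locker 4, locker 7.
So E goes to locker 7.

locker 7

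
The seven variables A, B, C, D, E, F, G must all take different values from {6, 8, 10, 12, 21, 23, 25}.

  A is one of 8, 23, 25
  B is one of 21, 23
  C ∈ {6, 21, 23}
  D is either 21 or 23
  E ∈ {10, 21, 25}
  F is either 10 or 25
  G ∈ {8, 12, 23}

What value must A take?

8

Among the 7 variables, 6 fits only C (and all 7 values in {6, 8, 10, 12, 21, 23, 25} must be used), so C = 6.
The 6 still-open variables together cover exactly {8, 10, 12, 21, 23, 25} — 6 values for 6 variables — and 12 appears only in G's list, so G = 12.
The 5 still-open variables together cover exactly {8, 10, 21, 23, 25} — 5 values for 5 variables — and 8 appears only in A's list, so A = 8.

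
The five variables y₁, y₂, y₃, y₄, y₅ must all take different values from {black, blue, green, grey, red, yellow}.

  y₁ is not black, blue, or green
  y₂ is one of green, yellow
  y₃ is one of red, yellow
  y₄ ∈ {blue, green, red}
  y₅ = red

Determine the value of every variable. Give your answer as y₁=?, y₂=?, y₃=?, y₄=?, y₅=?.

y₅ must be red (only option left). So y₁, y₃, y₄ can't be red.
That leaves y₃ = yellow. So y₁, y₂ can't be yellow.
That leaves y₁ = grey.
y₂ must be green (only option left). So y₄ can't be green.
y₄ has just one choice, so y₄ = blue.

y₁=grey, y₂=green, y₃=yellow, y₄=blue, y₅=red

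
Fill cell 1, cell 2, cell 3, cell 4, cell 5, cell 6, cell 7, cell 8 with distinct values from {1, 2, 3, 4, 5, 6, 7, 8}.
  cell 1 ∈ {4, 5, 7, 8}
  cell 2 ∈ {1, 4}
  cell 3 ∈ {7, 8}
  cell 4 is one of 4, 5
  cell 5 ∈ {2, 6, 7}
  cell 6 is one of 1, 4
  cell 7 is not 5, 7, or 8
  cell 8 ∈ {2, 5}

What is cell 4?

The 8 variables draw from only 8 values {1, 2, 3, 4, 5, 6, 7, 8}, so each is used; only cell 7 can be 3, hence cell 7 = 3.
The 7 still-open variables draw from only 7 values {1, 2, 4, 5, 6, 7, 8}, so each is used; only cell 5 can be 6, hence cell 5 = 6.
Among the 6 still-open variables, 2 fits only cell 8 (and all 6 values in {1, 2, 4, 5, 7, 8} must be used), so cell 8 = 2.
The 2 variables cell 2 and cell 6 are confined to {1, 4}, which locks those values in; drop them from cell 1, cell 4.
So cell 4 = 5.

5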